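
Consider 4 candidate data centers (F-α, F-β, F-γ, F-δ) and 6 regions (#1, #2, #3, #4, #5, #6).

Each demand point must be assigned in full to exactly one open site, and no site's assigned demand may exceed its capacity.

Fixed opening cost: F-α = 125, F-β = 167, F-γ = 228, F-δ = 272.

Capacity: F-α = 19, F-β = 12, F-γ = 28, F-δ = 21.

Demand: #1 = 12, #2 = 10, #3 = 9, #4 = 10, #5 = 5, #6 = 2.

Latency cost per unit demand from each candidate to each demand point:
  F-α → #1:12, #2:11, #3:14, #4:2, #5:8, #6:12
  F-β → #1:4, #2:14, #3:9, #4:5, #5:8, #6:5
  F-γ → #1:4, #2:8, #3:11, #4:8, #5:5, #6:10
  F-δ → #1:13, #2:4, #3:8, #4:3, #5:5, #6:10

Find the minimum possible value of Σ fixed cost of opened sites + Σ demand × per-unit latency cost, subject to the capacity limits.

762

Open {F-γ, F-δ}; cheapest assignment that respects the capacities:
  F-γ (cap 28, load 28): #1, #3, #5, #6 — cost 12×4 + 9×11 + 5×5 + 2×10 = 192
  F-δ (cap 21, load 20): #2, #4 — cost 10×4 + 10×3 = 70
  Shipping 262, fixed 500 → total 762.
  Any other capacity-feasible assignment to {F-γ, F-δ} ships for at least 262.
Compare {F-α, F-β, F-γ}: its best feasible assignment gives total 784.
Compare {F-α, F-β, F-δ}: its best feasible assignment gives total 804.
Every other set of open sites that can feasibly serve all demand totals ≥ 784 even under its best assignment. Minimum: 762.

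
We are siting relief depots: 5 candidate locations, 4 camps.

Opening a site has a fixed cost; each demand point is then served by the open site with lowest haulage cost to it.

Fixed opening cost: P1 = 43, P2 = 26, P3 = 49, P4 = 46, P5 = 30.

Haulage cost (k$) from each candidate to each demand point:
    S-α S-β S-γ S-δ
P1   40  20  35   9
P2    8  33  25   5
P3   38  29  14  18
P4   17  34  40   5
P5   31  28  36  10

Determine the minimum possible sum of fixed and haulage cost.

97

Open {P2}: assign each demand point to its cheapest open site.
  S-α→P2 8, S-β→P2 33, S-γ→P2 25, S-δ→P2 5
  haulage cost 71, fixed 26 → total 97.
Compare {P2, P5}: haulage cost 66 + fixed 56 = 122.
Compare {P1, P2}: haulage cost 58 + fixed 69 = 127.
Compare {P2, P3}: haulage cost 56 + fixed 75 = 131.
All other subsets cost ≥ 122. Minimum total cost: 97.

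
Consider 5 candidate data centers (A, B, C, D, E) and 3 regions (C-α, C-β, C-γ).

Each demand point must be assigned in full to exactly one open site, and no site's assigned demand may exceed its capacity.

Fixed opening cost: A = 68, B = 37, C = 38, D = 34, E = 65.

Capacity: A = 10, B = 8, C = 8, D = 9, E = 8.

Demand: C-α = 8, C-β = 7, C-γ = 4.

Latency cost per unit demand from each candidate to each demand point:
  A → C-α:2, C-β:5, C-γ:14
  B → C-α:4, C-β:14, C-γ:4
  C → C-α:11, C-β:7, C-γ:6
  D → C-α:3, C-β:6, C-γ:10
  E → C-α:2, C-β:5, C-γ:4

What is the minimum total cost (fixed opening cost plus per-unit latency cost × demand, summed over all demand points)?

Open {B, C, D}; cheapest assignment that respects the capacities:
  B (cap 8, load 4): C-γ — cost 4×4 = 16
  C (cap 8, load 7): C-β — cost 7×7 = 49
  D (cap 9, load 8): C-α — cost 8×3 = 24
  Shipping 89, fixed 109 → total 198.
  Any other capacity-feasible assignment to {B, C, D} ships for at least 89.
Compare {B, D, E}: its best feasible assignment gives total 210.
Compare {A, B, D}: its best feasible assignment gives total 213.
Every other set of open sites that can feasibly serve all demand totals ≥ 210 even under its best assignment. Minimum: 198.

198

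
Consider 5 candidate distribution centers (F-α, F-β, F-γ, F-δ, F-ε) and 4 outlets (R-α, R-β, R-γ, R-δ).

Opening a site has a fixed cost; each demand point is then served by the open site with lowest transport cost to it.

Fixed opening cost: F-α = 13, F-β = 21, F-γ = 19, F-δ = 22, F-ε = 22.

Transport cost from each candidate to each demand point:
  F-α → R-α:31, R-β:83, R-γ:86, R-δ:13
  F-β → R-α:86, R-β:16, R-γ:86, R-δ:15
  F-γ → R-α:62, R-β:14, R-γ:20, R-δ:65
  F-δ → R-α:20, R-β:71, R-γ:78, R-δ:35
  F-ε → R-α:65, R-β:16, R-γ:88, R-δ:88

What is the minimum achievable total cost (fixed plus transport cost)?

110

Open {F-α, F-γ}: assign each demand point to its cheapest open site.
  R-α→F-α 31, R-β→F-γ 14, R-γ→F-γ 20, R-δ→F-α 13
  transport cost 78, fixed 32 → total 110.
Compare {F-α, F-γ, F-δ}: transport cost 67 + fixed 54 = 121.
Compare {F-γ, F-δ}: transport cost 89 + fixed 41 = 130.
Compare {F-α, F-β, F-γ}: transport cost 78 + fixed 53 = 131.
All other subsets cost ≥ 121. Minimum total cost: 110.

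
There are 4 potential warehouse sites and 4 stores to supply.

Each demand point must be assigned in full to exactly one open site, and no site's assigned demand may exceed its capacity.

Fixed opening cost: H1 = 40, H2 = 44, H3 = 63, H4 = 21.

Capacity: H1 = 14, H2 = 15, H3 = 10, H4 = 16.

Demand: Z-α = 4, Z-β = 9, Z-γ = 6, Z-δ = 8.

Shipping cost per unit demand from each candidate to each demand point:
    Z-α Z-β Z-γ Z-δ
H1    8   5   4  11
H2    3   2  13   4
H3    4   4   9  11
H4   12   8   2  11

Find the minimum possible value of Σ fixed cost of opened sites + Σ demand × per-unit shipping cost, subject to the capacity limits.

193

Open {H2, H4}; cheapest assignment that respects the capacities:
  H2 (cap 15, load 12): Z-α, Z-δ — cost 4×3 + 8×4 = 44
  H4 (cap 16, load 15): Z-β, Z-γ — cost 9×8 + 6×2 = 84
  Shipping 128, fixed 65 → total 193.
  Any other capacity-feasible assignment to {H2, H4} ships for at least 128.
Compare {H1, H2, H4}: its best feasible assignment gives total 206.
Compare {H2, H3, H4}: its best feasible assignment gives total 220.
Every other set of open sites that can feasibly serve all demand totals ≥ 206 even under its best assignment. Minimum: 193.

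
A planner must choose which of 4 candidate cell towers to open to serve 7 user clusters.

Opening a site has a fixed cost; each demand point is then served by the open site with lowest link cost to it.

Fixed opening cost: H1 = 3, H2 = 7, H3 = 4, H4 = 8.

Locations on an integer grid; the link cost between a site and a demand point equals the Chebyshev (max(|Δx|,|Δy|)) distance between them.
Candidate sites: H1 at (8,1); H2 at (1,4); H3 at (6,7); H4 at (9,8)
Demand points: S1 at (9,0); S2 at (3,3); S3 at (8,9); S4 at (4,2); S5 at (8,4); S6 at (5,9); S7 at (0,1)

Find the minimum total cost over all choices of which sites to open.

29

Open {H1, H3}: assign each demand point to its cheapest open site.
  S1→H1 1, S2→H3 4, S3→H3 2, S4→H1 4, S5→H1 3, S6→H3 2, S7→H3 6
  link cost 22, fixed 7 → total 29.
Compare {H1, H2, H3}: link cost 16 + fixed 14 = 30.
Compare {H3}: link cost 29 + fixed 4 = 33.
Compare {H2, H3}: link cost 22 + fixed 11 = 33.
All other subsets cost ≥ 30. Minimum total cost: 29.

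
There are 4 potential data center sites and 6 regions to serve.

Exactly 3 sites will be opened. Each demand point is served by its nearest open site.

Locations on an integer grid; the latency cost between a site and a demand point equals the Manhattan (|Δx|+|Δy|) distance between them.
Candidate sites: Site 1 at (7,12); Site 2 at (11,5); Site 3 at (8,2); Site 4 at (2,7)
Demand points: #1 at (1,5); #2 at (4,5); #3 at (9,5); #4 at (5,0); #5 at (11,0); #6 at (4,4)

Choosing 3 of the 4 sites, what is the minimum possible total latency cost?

Open {Site 2, Site 3, Site 4}.
  #1→Site 4 3, #2→Site 4 4, #3→Site 2 2, #4→Site 3 5, #5→Site 2 5, #6→Site 4 5  ⇒ total 24.
Compare {Site 1, Site 3, Site 4}: total 26.
Compare {Site 1, Site 2, Site 4}: total 29.
No size-3 selection does better; minimum is 24.

24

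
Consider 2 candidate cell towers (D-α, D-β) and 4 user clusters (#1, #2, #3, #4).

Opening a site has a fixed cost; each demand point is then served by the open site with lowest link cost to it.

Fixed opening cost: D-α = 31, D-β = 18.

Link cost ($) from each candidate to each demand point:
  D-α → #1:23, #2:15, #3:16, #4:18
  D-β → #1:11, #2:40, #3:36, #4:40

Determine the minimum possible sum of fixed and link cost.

103

Open {D-α}: assign each demand point to its cheapest open site.
  #1→D-α 23, #2→D-α 15, #3→D-α 16, #4→D-α 18
  link cost 72, fixed 31 → total 103.
Compare {D-α, D-β}: link cost 60 + fixed 49 = 109.
Compare {D-β}: link cost 127 + fixed 18 = 145.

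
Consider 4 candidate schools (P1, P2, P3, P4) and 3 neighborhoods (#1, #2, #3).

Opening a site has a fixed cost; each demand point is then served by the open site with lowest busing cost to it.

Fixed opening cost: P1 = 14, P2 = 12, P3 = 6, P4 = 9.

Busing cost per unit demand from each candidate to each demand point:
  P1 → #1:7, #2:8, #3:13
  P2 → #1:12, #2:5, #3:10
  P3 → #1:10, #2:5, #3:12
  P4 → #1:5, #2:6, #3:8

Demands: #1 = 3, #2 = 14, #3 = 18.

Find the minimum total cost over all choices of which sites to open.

Open {P3, P4}: assign each demand point to its cheapest open site.
  #1→P4 3×5=15, #2→P3 14×5=70, #3→P4 18×8=144
  busing cost 229, fixed 15 → total 244.
Compare {P2, P4}: busing cost 229 + fixed 21 = 250.
Compare {P4}: busing cost 243 + fixed 9 = 252.
Compare {P2, P3, P4}: busing cost 229 + fixed 27 = 256.
All other subsets cost ≥ 250. Minimum total cost: 244.

244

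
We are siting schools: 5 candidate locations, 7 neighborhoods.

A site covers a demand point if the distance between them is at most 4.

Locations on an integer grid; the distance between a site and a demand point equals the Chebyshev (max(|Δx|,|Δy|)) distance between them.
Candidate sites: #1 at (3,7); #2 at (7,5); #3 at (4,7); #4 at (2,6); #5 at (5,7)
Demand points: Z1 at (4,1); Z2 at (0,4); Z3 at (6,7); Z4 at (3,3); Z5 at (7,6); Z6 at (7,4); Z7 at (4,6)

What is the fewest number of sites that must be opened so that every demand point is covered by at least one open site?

2

Coverage sets (demand points within 4 of each site):
  #1: {Z2, Z3, Z4, Z5, Z6, Z7}
  #2: {Z1, Z3, Z4, Z5, Z6, Z7}
  #3: {Z2, Z3, Z4, Z5, Z6, Z7}
  #4: {Z2, Z3, Z4, Z7}
  #5: {Z3, Z4, Z5, Z6, Z7}
No single site covers all 7 demand points.
But {#1, #2} covers everything, so the minimum is 2.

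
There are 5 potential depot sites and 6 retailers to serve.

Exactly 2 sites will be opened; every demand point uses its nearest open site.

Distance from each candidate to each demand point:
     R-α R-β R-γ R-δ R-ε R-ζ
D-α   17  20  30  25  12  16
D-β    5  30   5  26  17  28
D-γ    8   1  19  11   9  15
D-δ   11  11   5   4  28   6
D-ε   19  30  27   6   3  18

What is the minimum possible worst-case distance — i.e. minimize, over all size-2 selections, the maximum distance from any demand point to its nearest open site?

9

Open {D-γ, D-δ}.
  Farthest demand point is R-ε at distance 9 (to D-γ); all others are ≤ 9.
With {D-δ, D-ε} the worst case is 11.
With {D-α, D-δ} the worst case is 12.
No size-2 selection achieves below 9.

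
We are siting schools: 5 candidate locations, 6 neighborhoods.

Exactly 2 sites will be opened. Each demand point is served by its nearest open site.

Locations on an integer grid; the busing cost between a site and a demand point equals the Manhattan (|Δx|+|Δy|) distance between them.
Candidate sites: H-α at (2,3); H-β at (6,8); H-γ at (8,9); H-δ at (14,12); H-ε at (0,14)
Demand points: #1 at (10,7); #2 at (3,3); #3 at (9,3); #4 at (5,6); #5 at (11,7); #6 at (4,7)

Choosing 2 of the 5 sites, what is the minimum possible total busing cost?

Open {H-α, H-β}.
  #1→H-β 5, #2→H-α 1, #3→H-α 7, #4→H-β 3, #5→H-β 6, #6→H-β 3  ⇒ total 25.
Compare {H-α, H-γ}: total 29.
Compare {H-β, H-γ}: total 30.
No size-2 selection does better; minimum is 25.

25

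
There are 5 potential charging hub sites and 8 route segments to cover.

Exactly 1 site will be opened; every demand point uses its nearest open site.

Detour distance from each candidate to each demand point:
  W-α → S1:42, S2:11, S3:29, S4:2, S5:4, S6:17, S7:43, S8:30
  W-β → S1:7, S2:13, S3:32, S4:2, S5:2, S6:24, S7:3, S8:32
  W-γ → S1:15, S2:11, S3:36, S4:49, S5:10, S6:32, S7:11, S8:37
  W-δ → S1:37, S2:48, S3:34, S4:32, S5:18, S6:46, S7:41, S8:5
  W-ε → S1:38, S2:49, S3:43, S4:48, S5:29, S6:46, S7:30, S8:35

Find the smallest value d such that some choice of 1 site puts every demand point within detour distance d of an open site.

Open {W-β}.
  Farthest demand point is S3 at detour distance 32 (to W-β); all others are ≤ 32.
With {W-α} the worst case is 43.
With {W-δ} the worst case is 48.
No size-1 selection achieves below 32.

32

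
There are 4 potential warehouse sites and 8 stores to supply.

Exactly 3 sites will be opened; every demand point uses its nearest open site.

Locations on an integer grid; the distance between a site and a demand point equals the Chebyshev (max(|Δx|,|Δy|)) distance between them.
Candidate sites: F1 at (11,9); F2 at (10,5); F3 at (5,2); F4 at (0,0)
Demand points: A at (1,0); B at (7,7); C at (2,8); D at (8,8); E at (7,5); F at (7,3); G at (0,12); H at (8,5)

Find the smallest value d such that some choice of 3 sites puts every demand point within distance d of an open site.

10

Open {F1, F2, F3}.
  Farthest demand point is G at distance 10 (to F2); all others are ≤ 10.
With {F1, F2, F4} the worst case is 10.
With {F1, F3, F4} the worst case is 10.
No size-3 selection achieves below 10.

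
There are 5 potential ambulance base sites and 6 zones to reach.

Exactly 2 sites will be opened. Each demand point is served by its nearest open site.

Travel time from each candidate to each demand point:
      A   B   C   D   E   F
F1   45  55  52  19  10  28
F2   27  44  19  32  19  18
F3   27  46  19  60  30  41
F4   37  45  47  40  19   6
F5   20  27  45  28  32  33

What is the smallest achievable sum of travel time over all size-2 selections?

Open {F2, F5}.
  A→F5 20, B→F5 27, C→F2 19, D→F5 28, E→F2 19, F→F2 18  ⇒ total 131.
Compare {F1, F2}: total 137.
Compare {F4, F5}: total 145.
No size-2 selection does better; minimum is 131.

131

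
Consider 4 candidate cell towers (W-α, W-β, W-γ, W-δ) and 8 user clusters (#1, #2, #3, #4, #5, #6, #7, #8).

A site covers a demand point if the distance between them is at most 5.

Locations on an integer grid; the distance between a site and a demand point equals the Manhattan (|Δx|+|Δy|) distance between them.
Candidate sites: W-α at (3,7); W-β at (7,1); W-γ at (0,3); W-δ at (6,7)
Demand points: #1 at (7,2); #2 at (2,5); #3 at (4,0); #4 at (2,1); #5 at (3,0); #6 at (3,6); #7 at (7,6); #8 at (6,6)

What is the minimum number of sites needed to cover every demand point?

2

Coverage sets (demand points within 5 of each site):
  W-α: {#2, #6, #7, #8}
  W-β: {#1, #3, #4, #5, #7}
  W-γ: {#2, #4}
  W-δ: {#6, #7, #8}
No single site covers all 8 demand points.
But {W-α, W-β} covers everything, so the minimum is 2.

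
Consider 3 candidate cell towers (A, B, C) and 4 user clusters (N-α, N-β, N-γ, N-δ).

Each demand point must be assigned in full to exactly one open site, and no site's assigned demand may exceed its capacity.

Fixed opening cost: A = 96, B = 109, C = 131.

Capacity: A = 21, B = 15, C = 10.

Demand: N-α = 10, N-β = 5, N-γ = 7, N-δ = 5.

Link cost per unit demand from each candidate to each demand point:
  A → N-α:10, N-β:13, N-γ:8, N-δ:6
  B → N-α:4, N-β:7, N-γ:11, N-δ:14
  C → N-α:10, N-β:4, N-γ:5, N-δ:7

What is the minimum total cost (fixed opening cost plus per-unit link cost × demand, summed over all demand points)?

Open {A, B}; cheapest assignment that respects the capacities:
  A (cap 21, load 12): N-γ, N-δ — cost 7×8 + 5×6 = 86
  B (cap 15, load 15): N-α, N-β — cost 10×4 + 5×7 = 75
  Shipping 161, fixed 205 → total 366.
  Any other capacity-feasible assignment to {A, B} ships for at least 161.
Compare {A, C}: its best feasible assignment gives total 438.
Compare {A, B, C}: its best feasible assignment gives total 476.
Every other set of open sites that can feasibly serve all demand totals ≥ 438 even under its best assignment. Minimum: 366.

366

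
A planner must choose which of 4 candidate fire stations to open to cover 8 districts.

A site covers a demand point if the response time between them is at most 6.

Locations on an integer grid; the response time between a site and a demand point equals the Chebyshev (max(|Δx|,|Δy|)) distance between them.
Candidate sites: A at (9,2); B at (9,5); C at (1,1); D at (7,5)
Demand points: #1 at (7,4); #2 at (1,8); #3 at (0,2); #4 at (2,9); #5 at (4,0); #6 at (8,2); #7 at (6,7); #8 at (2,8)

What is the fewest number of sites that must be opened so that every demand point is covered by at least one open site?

Coverage sets (demand points within 6 of each site):
  A: {#1, #5, #6, #7}
  B: {#1, #5, #6, #7}
  C: {#1, #3, #5, #7}
  D: {#1, #2, #4, #5, #6, #7, #8}
No single site covers all 8 demand points.
But {C, D} covers everything, so the minimum is 2.

2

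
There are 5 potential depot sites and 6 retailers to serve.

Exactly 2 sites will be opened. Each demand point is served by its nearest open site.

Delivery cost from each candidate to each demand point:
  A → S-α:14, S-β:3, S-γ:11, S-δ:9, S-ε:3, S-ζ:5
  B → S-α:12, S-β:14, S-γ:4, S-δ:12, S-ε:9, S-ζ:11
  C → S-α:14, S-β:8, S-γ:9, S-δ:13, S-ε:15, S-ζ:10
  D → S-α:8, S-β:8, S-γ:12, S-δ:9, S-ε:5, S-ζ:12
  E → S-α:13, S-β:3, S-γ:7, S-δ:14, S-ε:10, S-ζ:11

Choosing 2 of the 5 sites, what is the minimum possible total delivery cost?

Open {A, B}.
  S-α→B 12, S-β→A 3, S-γ→B 4, S-δ→A 9, S-ε→A 3, S-ζ→A 5  ⇒ total 36.
Compare {A, D}: total 39.
Compare {A, E}: total 40.
No size-2 selection does better; minimum is 36.

36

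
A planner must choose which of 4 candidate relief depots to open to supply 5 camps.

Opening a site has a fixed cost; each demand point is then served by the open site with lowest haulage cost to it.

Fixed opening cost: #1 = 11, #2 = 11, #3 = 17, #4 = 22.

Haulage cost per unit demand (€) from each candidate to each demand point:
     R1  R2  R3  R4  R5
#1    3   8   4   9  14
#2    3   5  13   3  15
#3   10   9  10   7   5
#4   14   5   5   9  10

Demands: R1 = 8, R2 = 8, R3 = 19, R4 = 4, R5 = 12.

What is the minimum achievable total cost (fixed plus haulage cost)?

251

Open {#1, #2, #3}: assign each demand point to its cheapest open site.
  R1→#1 8×3=24, R2→#2 8×5=40, R3→#1 19×4=76, R4→#2 4×3=12, R5→#3 12×5=60
  haulage cost 212, fixed 39 → total 251.
Compare {#1, #2, #3, #4}: haulage cost 212 + fixed 61 = 273.
Compare {#1, #3, #4}: haulage cost 228 + fixed 50 = 278.
Compare {#1, #3}: haulage cost 252 + fixed 28 = 280.
All other subsets cost ≥ 273. Minimum total cost: 251.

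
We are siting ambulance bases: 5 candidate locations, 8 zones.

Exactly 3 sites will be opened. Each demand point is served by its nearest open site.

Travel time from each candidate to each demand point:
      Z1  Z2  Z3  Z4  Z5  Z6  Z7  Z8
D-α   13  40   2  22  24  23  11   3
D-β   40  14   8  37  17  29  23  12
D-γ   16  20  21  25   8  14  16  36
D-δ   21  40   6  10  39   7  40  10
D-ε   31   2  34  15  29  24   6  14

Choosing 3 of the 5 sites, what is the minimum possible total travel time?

63

Open {D-α, D-γ, D-ε}.
  Z1→D-α 13, Z2→D-ε 2, Z3→D-α 2, Z4→D-ε 15, Z5→D-γ 8, Z6→D-γ 14, Z7→D-ε 6, Z8→D-α 3  ⇒ total 63.
Compare {D-γ, D-δ, D-ε}: total 65.
Compare {D-α, D-δ, D-ε}: total 67.
No size-3 selection does better; minimum is 63.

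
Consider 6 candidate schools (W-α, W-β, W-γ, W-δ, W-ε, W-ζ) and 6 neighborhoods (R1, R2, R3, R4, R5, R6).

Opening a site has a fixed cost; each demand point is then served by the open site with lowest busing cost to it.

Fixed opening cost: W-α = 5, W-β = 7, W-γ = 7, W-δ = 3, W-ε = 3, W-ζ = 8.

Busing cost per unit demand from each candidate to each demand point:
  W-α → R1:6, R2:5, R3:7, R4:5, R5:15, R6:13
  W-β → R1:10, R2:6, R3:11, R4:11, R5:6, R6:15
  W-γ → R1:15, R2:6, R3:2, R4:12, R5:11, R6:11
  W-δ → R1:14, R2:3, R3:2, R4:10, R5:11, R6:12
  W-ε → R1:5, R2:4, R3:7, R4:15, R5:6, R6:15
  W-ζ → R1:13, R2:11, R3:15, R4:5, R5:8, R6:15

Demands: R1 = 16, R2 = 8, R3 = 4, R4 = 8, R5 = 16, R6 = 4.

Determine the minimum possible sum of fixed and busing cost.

307

Open {W-α, W-δ, W-ε}: assign each demand point to its cheapest open site.
  R1→W-ε 16×5=80, R2→W-δ 8×3=24, R3→W-δ 4×2=8, R4→W-α 8×5=40, R5→W-ε 16×6=96, R6→W-δ 4×12=48
  busing cost 296, fixed 11 → total 307.
Compare {W-δ, W-ε, W-ζ}: busing cost 296 + fixed 14 = 310.
Compare {W-α, W-γ, W-δ, W-ε}: busing cost 292 + fixed 18 = 310.
Compare {W-γ, W-δ, W-ε, W-ζ}: busing cost 292 + fixed 21 = 313.
All other subsets cost ≥ 310. Minimum total cost: 307.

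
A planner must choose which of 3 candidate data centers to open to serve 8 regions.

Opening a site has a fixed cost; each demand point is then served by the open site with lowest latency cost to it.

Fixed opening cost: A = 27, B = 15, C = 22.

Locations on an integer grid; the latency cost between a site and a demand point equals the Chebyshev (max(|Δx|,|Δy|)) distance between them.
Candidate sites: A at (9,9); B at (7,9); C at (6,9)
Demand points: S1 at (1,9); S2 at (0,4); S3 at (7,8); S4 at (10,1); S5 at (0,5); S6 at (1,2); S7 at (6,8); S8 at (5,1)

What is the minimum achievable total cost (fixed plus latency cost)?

Open {B}: assign each demand point to its cheapest open site.
  S1→B 6, S2→B 7, S3→B 1, S4→B 8, S5→B 7, S6→B 7, S7→B 1, S8→B 8
  latency cost 45, fixed 15 → total 60.
Compare {C}: latency cost 42 + fixed 22 = 64.
Compare {B, C}: latency cost 42 + fixed 37 = 79.
Compare {A}: latency cost 55 + fixed 27 = 82.
All other subsets cost ≥ 64. Minimum total cost: 60.

60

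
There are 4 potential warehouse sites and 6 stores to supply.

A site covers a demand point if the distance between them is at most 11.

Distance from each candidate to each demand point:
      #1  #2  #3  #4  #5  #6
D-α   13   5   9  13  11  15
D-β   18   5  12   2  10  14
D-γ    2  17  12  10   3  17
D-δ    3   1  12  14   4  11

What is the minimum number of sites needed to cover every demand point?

Coverage sets (demand points within 11 of each site):
  D-α: {#2, #3, #5}
  D-β: {#2, #4, #5}
  D-γ: {#1, #4, #5}
  D-δ: {#1, #2, #5, #6}
No 2 sites suffice: every size-2 union leaves at least one demand point uncovered.
But {D-α, D-β, D-δ} covers everything, so the minimum is 3.

3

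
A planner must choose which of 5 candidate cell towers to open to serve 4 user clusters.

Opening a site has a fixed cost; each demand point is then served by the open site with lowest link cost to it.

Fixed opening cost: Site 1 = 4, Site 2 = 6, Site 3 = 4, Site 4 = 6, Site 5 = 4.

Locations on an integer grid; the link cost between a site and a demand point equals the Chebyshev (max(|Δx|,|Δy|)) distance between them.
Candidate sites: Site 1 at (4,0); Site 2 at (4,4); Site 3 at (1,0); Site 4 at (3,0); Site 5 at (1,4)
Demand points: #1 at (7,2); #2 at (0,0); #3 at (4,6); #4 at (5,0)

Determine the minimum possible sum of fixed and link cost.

18

Open {Site 1}: assign each demand point to its cheapest open site.
  #1→Site 1 3, #2→Site 1 4, #3→Site 1 6, #4→Site 1 1
  link cost 14, fixed 4 → total 18.
Compare {Site 2}: link cost 13 + fixed 6 = 19.
Compare {Site 1, Site 3}: link cost 11 + fixed 8 = 19.
Compare {Site 1, Site 5}: link cost 11 + fixed 8 = 19.
All other subsets cost ≥ 19. Minimum total cost: 18.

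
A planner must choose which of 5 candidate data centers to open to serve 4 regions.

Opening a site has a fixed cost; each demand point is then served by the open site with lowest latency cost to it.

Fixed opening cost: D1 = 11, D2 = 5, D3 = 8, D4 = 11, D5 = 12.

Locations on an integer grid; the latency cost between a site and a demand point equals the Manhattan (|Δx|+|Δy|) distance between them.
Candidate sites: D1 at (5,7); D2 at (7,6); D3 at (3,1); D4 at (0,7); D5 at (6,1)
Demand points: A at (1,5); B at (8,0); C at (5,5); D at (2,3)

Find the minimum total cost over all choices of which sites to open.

Open {D3}: assign each demand point to its cheapest open site.
  A→D3 6, B→D3 6, C→D3 6, D→D3 3
  latency cost 21, fixed 8 → total 29.
Compare {D2}: latency cost 25 + fixed 5 = 30.
Compare {D2, D3}: latency cost 18 + fixed 13 = 31.
Compare {D5}: latency cost 23 + fixed 12 = 35.
All other subsets cost ≥ 30. Minimum total cost: 29.

29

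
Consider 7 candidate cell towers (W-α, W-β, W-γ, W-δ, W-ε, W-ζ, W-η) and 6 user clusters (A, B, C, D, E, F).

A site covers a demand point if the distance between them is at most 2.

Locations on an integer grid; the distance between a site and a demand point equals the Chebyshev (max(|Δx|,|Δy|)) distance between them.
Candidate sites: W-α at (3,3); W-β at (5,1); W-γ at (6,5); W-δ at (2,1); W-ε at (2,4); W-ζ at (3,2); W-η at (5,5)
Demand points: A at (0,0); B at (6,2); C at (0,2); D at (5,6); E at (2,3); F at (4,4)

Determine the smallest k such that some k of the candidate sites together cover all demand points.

Coverage sets (demand points within 2 of each site):
  W-α: {E, F}
  W-β: {B}
  W-γ: {D, F}
  W-δ: {A, C, E}
  W-ε: {C, E, F}
  W-ζ: {E, F}
  W-η: {D, F}
No 2 sites suffice: every size-2 union leaves at least one demand point uncovered.
But {W-β, W-γ, W-δ} covers everything, so the minimum is 3.

3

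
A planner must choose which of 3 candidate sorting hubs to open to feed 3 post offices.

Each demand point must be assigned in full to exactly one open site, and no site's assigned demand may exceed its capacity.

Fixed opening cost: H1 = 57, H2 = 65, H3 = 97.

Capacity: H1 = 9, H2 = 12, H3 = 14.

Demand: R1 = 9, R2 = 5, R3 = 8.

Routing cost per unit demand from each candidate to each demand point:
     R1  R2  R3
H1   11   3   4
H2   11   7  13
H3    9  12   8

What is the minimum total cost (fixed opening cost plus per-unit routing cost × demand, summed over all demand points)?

327

Open {H1, H3}; cheapest assignment that respects the capacities:
  H1 (cap 9, load 8): R3 — cost 8×4 = 32
  H3 (cap 14, load 14): R1, R2 — cost 9×9 + 5×12 = 141
  Shipping 173, fixed 154 → total 327.
  Any other capacity-feasible assignment to {H1, H3} ships for at least 173.
Compare {H1, H2, H3}: its best feasible assignment gives total 367.
Compare {H2, H3}: its best feasible assignment gives total 385.
Every other set of open sites that can feasibly serve all demand totals ≥ 367 even under its best assignment. Minimum: 327.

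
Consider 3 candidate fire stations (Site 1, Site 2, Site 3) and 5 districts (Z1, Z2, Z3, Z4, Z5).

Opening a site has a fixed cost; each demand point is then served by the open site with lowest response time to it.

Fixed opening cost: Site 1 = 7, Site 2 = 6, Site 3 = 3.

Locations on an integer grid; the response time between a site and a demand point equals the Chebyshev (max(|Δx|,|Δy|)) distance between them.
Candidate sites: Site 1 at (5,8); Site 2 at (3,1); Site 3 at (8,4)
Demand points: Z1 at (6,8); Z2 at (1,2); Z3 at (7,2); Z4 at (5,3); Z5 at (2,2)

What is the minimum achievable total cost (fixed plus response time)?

Open {Site 2, Site 3}: assign each demand point to its cheapest open site.
  Z1→Site 3 4, Z2→Site 2 2, Z3→Site 3 2, Z4→Site 2 2, Z5→Site 2 1
  response time 11, fixed 9 → total 20.
Compare {Site 2}: response time 16 + fixed 6 = 22.
Compare {Site 1, Site 2}: response time 10 + fixed 13 = 23.
Compare {Site 1, Site 2, Site 3}: response time 8 + fixed 16 = 24.
All other subsets cost ≥ 22. Minimum total cost: 20.

20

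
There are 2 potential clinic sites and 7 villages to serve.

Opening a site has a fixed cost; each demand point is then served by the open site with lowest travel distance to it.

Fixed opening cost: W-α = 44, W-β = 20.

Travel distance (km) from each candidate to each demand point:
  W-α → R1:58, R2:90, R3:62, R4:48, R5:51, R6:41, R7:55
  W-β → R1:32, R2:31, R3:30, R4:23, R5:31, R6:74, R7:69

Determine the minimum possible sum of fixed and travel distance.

Open {W-α, W-β}: assign each demand point to its cheapest open site.
  R1→W-β 32, R2→W-β 31, R3→W-β 30, R4→W-β 23, R5→W-β 31, R6→W-α 41, R7→W-α 55
  travel distance 243, fixed 64 → total 307.
Compare {W-β}: travel distance 290 + fixed 20 = 310.
Compare {W-α}: travel distance 405 + fixed 44 = 449.

307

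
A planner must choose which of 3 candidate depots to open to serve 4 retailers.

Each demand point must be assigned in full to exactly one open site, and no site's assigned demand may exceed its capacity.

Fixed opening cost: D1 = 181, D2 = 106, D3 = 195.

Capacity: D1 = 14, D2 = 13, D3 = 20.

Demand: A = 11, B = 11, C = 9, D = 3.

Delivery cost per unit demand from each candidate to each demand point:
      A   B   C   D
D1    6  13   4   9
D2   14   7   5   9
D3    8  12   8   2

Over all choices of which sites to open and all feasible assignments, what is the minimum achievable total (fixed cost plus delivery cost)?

Open {D1, D3}; cheapest assignment that respects the capacities:
  D1 (cap 14, load 14): A, D — cost 11×6 + 3×9 = 93
  D3 (cap 20, load 20): B, C — cost 11×12 + 9×8 = 204
  Shipping 297, fixed 376 → total 673.
  Any other capacity-feasible assignment to {D1, D3} ships for at least 297.
Compare {D1, D2, D3}: its best feasible assignment gives total 689.
Every other set of open sites that can feasibly serve all demand totals ≥ 689 even under its best assignment. Minimum: 673.

673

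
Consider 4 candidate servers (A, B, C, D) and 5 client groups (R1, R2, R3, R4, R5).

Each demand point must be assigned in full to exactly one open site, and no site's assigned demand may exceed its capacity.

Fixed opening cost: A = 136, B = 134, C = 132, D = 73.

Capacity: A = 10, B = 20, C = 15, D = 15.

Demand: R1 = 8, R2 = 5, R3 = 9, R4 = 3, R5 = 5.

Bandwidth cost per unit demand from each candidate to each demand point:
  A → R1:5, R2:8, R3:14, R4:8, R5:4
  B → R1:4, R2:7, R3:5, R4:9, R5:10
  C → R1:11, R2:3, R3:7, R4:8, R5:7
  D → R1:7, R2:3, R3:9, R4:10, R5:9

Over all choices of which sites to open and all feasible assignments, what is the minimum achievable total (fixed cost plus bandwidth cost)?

Open {B, D}; cheapest assignment that respects the capacities:
  B (cap 20, load 20): R1, R3, R4 — cost 8×4 + 9×5 + 3×9 = 104
  D (cap 15, load 10): R2, R5 — cost 5×3 + 5×9 = 60
  Shipping 164, fixed 207 → total 371.
  Any other capacity-feasible assignment to {B, D} ships for at least 164.
Compare {B, C}: its best feasible assignment gives total 417.
Compare {A, B}: its best feasible assignment gives total 434.
Every other set of open sites that can feasibly serve all demand totals ≥ 417 even under its best assignment. Minimum: 371.

371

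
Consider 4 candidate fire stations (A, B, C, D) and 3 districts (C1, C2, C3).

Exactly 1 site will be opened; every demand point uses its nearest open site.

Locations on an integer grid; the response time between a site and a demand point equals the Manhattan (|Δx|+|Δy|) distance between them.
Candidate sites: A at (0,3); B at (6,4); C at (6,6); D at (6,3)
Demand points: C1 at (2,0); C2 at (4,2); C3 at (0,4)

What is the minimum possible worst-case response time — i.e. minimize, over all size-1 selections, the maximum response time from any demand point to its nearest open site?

5

Open {A}.
  Farthest demand point is C1 at response time 5 (to A); all others are ≤ 5.
With {D} the worst case is 7.
With {B} the worst case is 8.
No size-1 selection achieves below 5.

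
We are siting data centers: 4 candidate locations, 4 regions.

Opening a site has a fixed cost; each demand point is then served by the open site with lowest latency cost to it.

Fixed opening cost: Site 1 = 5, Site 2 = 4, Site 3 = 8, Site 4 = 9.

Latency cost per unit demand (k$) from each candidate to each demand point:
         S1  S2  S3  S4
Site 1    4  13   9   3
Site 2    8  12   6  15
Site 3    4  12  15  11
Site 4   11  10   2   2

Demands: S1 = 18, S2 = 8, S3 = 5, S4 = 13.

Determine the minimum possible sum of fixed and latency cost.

Open {Site 1, Site 4}: assign each demand point to its cheapest open site.
  S1→Site 1 18×4=72, S2→Site 4 8×10=80, S3→Site 4 5×2=10, S4→Site 4 13×2=26
  latency cost 188, fixed 14 → total 202.
Compare {Site 3, Site 4}: latency cost 188 + fixed 17 = 205.
Compare {Site 1, Site 2, Site 4}: latency cost 188 + fixed 18 = 206.
Compare {Site 2, Site 3, Site 4}: latency cost 188 + fixed 21 = 209.
All other subsets cost ≥ 205. Minimum total cost: 202.

202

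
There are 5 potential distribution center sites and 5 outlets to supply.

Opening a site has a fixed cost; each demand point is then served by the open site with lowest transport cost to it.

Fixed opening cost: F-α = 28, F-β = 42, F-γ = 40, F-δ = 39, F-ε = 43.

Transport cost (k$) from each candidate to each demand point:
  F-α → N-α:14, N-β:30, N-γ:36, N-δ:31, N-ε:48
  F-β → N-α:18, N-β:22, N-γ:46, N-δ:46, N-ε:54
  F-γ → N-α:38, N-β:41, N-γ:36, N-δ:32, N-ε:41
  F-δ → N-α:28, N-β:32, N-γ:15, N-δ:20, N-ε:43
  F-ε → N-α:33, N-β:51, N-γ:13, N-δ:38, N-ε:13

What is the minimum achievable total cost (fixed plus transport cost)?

172

Open {F-α, F-ε}: assign each demand point to its cheapest open site.
  N-α→F-α 14, N-β→F-α 30, N-γ→F-ε 13, N-δ→F-α 31, N-ε→F-ε 13
  transport cost 101, fixed 71 → total 172.
Compare {F-δ}: transport cost 138 + fixed 39 = 177.
Compare {F-α}: transport cost 159 + fixed 28 = 187.
Compare {F-δ, F-ε}: transport cost 106 + fixed 82 = 188.
All other subsets cost ≥ 177. Minimum total cost: 172.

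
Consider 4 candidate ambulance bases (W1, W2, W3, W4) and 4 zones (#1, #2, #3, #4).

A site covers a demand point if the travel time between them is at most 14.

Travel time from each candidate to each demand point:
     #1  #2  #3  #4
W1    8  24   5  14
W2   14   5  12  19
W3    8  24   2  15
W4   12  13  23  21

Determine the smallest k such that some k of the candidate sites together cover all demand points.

2

Coverage sets (demand points within 14 of each site):
  W1: {#1, #3, #4}
  W2: {#1, #2, #3}
  W3: {#1, #3}
  W4: {#1, #2}
No single site covers all 4 demand points.
But {W1, W2} covers everything, so the minimum is 2.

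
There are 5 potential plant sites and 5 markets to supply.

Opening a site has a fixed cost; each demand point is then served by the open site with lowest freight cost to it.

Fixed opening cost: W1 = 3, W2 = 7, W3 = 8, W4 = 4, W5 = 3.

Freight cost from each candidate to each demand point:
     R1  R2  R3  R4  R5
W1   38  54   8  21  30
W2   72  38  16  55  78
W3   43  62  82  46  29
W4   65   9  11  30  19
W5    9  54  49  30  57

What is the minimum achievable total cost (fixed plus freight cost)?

76

Open {W1, W4, W5}: assign each demand point to its cheapest open site.
  R1→W5 9, R2→W4 9, R3→W1 8, R4→W1 21, R5→W4 19
  freight cost 66, fixed 10 → total 76.
Compare {W1, W2, W4, W5}: freight cost 66 + fixed 17 = 83.
Compare {W1, W3, W4, W5}: freight cost 66 + fixed 18 = 84.
Compare {W4, W5}: freight cost 78 + fixed 7 = 85.
All other subsets cost ≥ 83. Minimum total cost: 76.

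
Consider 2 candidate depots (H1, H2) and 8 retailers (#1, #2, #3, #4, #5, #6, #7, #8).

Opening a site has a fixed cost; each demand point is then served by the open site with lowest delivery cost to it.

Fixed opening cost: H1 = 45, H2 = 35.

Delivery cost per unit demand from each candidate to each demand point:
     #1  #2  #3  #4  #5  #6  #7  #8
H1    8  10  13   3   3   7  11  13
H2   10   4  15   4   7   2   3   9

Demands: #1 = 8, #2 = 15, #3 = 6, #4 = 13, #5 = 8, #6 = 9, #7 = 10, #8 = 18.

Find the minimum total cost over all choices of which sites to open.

555

Open {H1, H2}: assign each demand point to its cheapest open site.
  #1→H1 8×8=64, #2→H2 15×4=60, #3→H1 6×13=78, #4→H1 13×3=39, #5→H1 8×3=24, #6→H2 9×2=18, #7→H2 10×3=30, #8→H2 18×9=162
  delivery cost 475, fixed 80 → total 555.
Compare {H2}: delivery cost 548 + fixed 35 = 583.
Compare {H1}: delivery cost 762 + fixed 45 = 807.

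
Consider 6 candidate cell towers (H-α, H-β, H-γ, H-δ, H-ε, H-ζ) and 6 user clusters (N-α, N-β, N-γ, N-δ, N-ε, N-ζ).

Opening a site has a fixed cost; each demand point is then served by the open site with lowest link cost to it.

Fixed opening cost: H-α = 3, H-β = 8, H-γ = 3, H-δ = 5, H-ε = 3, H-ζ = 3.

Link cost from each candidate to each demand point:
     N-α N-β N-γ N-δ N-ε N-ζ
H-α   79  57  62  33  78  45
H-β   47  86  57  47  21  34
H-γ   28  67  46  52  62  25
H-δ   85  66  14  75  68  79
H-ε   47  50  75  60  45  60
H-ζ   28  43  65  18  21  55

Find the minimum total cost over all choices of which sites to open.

160

Open {H-γ, H-δ, H-ζ}: assign each demand point to its cheapest open site.
  N-α→H-γ 28, N-β→H-ζ 43, N-γ→H-δ 14, N-δ→H-ζ 18, N-ε→H-ζ 21, N-ζ→H-γ 25
  link cost 149, fixed 11 → total 160.
Compare {H-α, H-γ, H-δ, H-ζ}: link cost 149 + fixed 14 = 163.
Compare {H-γ, H-δ, H-ε, H-ζ}: link cost 149 + fixed 14 = 163.
Compare {H-α, H-γ, H-δ, H-ε, H-ζ}: link cost 149 + fixed 17 = 166.
All other subsets cost ≥ 163. Minimum total cost: 160.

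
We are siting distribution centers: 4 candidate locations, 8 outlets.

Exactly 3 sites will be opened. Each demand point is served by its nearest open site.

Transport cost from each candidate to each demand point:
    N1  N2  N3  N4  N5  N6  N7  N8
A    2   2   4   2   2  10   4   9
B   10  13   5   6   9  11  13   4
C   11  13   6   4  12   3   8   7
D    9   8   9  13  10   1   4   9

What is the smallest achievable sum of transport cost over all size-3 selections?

21

Open {A, B, D}.
  N1→A 2, N2→A 2, N3→A 4, N4→A 2, N5→A 2, N6→D 1, N7→A 4, N8→B 4  ⇒ total 21.
Compare {A, B, C}: total 23.
Compare {A, C, D}: total 24.
No size-3 selection does better; minimum is 21.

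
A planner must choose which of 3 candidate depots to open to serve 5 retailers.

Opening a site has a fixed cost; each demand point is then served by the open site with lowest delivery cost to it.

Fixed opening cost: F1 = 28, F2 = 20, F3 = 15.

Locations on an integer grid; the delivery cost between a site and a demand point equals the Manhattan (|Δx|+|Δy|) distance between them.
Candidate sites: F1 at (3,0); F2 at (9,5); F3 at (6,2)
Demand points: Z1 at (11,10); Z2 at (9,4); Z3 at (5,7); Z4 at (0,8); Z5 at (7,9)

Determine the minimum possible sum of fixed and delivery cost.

52

Open {F2}: assign each demand point to its cheapest open site.
  Z1→F2 7, Z2→F2 1, Z3→F2 6, Z4→F2 12, Z5→F2 6
  delivery cost 32, fixed 20 → total 52.
Compare {F3}: delivery cost 44 + fixed 15 = 59.
Compare {F2, F3}: delivery cost 32 + fixed 35 = 67.
Compare {F1, F2}: delivery cost 31 + fixed 48 = 79.
All other subsets cost ≥ 59. Minimum total cost: 52.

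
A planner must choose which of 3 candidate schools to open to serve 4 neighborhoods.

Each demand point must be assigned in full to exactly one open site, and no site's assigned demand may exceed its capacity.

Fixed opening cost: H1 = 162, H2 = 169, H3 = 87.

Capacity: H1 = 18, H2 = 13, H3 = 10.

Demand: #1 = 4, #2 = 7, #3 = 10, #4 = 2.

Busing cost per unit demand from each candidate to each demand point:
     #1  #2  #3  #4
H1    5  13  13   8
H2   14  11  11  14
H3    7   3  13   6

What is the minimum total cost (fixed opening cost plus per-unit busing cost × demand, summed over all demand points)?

Open {H1, H3}; cheapest assignment that respects the capacities:
  H1 (cap 18, load 14): #1, #3 — cost 4×5 + 10×13 = 150
  H3 (cap 10, load 9): #2, #4 — cost 7×3 + 2×6 = 33
  Shipping 183, fixed 249 → total 432.
  Any other capacity-feasible assignment to {H1, H3} ships for at least 183.
Compare {H2, H3}: its best feasible assignment gives total 547.
Compare {H1, H2}: its best feasible assignment gives total 568.
Every other set of open sites that can feasibly serve all demand totals ≥ 547 even under its best assignment. Minimum: 432.

432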